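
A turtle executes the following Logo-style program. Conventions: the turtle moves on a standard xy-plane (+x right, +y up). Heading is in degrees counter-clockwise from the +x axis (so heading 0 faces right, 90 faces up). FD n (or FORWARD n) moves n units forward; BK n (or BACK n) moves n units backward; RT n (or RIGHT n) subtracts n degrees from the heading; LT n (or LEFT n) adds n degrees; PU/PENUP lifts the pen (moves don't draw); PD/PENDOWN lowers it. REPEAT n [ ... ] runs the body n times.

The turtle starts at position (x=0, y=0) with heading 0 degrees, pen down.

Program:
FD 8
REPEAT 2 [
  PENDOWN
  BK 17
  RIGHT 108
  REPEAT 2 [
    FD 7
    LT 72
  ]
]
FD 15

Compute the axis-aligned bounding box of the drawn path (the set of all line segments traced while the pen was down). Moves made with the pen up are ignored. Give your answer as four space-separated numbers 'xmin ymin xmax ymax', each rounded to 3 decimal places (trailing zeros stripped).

Answer: -19.253 -27.422 8 0

Derivation:
Executing turtle program step by step:
Start: pos=(0,0), heading=0, pen down
FD 8: (0,0) -> (8,0) [heading=0, draw]
REPEAT 2 [
  -- iteration 1/2 --
  PD: pen down
  BK 17: (8,0) -> (-9,0) [heading=0, draw]
  RT 108: heading 0 -> 252
  REPEAT 2 [
    -- iteration 1/2 --
    FD 7: (-9,0) -> (-11.163,-6.657) [heading=252, draw]
    LT 72: heading 252 -> 324
    -- iteration 2/2 --
    FD 7: (-11.163,-6.657) -> (-5.5,-10.772) [heading=324, draw]
    LT 72: heading 324 -> 36
  ]
  -- iteration 2/2 --
  PD: pen down
  BK 17: (-5.5,-10.772) -> (-19.253,-20.764) [heading=36, draw]
  RT 108: heading 36 -> 288
  REPEAT 2 [
    -- iteration 1/2 --
    FD 7: (-19.253,-20.764) -> (-17.09,-27.422) [heading=288, draw]
    LT 72: heading 288 -> 0
    -- iteration 2/2 --
    FD 7: (-17.09,-27.422) -> (-10.09,-27.422) [heading=0, draw]
    LT 72: heading 0 -> 72
  ]
]
FD 15: (-10.09,-27.422) -> (-5.455,-13.156) [heading=72, draw]
Final: pos=(-5.455,-13.156), heading=72, 8 segment(s) drawn

Segment endpoints: x in {-19.253, -17.09, -11.163, -10.09, -9, -5.5, -5.455, 0, 8}, y in {-27.422, -20.764, -13.156, -10.772, -6.657, 0}
xmin=-19.253, ymin=-27.422, xmax=8, ymax=0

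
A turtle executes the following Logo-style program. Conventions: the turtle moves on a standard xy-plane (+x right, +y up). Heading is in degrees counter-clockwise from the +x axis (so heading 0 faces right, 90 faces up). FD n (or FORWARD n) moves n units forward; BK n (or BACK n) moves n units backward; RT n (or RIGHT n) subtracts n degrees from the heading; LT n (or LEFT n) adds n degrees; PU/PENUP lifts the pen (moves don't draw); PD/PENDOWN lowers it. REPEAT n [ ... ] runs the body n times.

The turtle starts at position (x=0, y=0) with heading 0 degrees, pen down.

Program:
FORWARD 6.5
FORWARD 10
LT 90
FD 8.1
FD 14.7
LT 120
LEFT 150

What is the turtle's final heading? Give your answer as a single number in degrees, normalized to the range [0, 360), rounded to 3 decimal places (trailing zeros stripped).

Answer: 0

Derivation:
Executing turtle program step by step:
Start: pos=(0,0), heading=0, pen down
FD 6.5: (0,0) -> (6.5,0) [heading=0, draw]
FD 10: (6.5,0) -> (16.5,0) [heading=0, draw]
LT 90: heading 0 -> 90
FD 8.1: (16.5,0) -> (16.5,8.1) [heading=90, draw]
FD 14.7: (16.5,8.1) -> (16.5,22.8) [heading=90, draw]
LT 120: heading 90 -> 210
LT 150: heading 210 -> 0
Final: pos=(16.5,22.8), heading=0, 4 segment(s) drawn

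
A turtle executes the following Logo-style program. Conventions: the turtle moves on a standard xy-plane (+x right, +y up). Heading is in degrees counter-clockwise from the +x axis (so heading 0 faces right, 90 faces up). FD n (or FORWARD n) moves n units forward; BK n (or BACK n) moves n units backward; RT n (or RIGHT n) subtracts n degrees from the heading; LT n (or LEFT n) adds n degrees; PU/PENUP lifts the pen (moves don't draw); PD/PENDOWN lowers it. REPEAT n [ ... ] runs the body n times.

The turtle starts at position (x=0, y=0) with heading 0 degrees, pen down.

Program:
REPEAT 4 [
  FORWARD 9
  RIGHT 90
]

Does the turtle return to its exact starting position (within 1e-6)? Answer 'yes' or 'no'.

Executing turtle program step by step:
Start: pos=(0,0), heading=0, pen down
REPEAT 4 [
  -- iteration 1/4 --
  FD 9: (0,0) -> (9,0) [heading=0, draw]
  RT 90: heading 0 -> 270
  -- iteration 2/4 --
  FD 9: (9,0) -> (9,-9) [heading=270, draw]
  RT 90: heading 270 -> 180
  -- iteration 3/4 --
  FD 9: (9,-9) -> (0,-9) [heading=180, draw]
  RT 90: heading 180 -> 90
  -- iteration 4/4 --
  FD 9: (0,-9) -> (0,0) [heading=90, draw]
  RT 90: heading 90 -> 0
]
Final: pos=(0,0), heading=0, 4 segment(s) drawn

Start position: (0, 0)
Final position: (0, 0)
Distance = 0; < 1e-6 -> CLOSED

Answer: yes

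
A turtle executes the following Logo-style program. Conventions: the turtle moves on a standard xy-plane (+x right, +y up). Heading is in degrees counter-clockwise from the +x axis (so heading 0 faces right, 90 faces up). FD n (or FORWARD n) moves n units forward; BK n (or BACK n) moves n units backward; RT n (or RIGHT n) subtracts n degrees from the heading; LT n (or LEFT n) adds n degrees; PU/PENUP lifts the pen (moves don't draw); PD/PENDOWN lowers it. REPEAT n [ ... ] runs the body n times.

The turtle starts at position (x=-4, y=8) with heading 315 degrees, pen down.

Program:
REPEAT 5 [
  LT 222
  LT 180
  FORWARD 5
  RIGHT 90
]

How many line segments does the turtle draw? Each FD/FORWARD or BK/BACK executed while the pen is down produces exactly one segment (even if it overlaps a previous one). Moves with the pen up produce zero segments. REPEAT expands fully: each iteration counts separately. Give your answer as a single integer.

Answer: 5

Derivation:
Executing turtle program step by step:
Start: pos=(-4,8), heading=315, pen down
REPEAT 5 [
  -- iteration 1/5 --
  LT 222: heading 315 -> 177
  LT 180: heading 177 -> 357
  FD 5: (-4,8) -> (0.993,7.738) [heading=357, draw]
  RT 90: heading 357 -> 267
  -- iteration 2/5 --
  LT 222: heading 267 -> 129
  LT 180: heading 129 -> 309
  FD 5: (0.993,7.738) -> (4.14,3.853) [heading=309, draw]
  RT 90: heading 309 -> 219
  -- iteration 3/5 --
  LT 222: heading 219 -> 81
  LT 180: heading 81 -> 261
  FD 5: (4.14,3.853) -> (3.358,-1.086) [heading=261, draw]
  RT 90: heading 261 -> 171
  -- iteration 4/5 --
  LT 222: heading 171 -> 33
  LT 180: heading 33 -> 213
  FD 5: (3.358,-1.086) -> (-0.836,-3.809) [heading=213, draw]
  RT 90: heading 213 -> 123
  -- iteration 5/5 --
  LT 222: heading 123 -> 345
  LT 180: heading 345 -> 165
  FD 5: (-0.836,-3.809) -> (-5.665,-2.515) [heading=165, draw]
  RT 90: heading 165 -> 75
]
Final: pos=(-5.665,-2.515), heading=75, 5 segment(s) drawn
Segments drawn: 5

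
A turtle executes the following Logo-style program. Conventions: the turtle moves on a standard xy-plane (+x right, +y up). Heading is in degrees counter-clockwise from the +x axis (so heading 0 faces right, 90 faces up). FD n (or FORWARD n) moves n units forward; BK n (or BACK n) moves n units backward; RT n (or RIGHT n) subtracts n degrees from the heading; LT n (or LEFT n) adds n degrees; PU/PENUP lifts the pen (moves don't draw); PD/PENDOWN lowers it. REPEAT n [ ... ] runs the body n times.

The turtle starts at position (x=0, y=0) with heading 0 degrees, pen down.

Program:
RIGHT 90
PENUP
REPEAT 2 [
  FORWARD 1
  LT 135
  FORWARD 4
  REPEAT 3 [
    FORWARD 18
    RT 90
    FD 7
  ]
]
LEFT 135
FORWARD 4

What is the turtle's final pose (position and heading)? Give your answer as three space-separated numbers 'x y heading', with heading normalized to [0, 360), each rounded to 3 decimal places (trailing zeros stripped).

Answer: -10.929 -9.314 135

Derivation:
Executing turtle program step by step:
Start: pos=(0,0), heading=0, pen down
RT 90: heading 0 -> 270
PU: pen up
REPEAT 2 [
  -- iteration 1/2 --
  FD 1: (0,0) -> (0,-1) [heading=270, move]
  LT 135: heading 270 -> 45
  FD 4: (0,-1) -> (2.828,1.828) [heading=45, move]
  REPEAT 3 [
    -- iteration 1/3 --
    FD 18: (2.828,1.828) -> (15.556,14.556) [heading=45, move]
    RT 90: heading 45 -> 315
    FD 7: (15.556,14.556) -> (20.506,9.607) [heading=315, move]
    -- iteration 2/3 --
    FD 18: (20.506,9.607) -> (33.234,-3.121) [heading=315, move]
    RT 90: heading 315 -> 225
    FD 7: (33.234,-3.121) -> (28.284,-8.071) [heading=225, move]
    -- iteration 3/3 --
    FD 18: (28.284,-8.071) -> (15.556,-20.799) [heading=225, move]
    RT 90: heading 225 -> 135
    FD 7: (15.556,-20.799) -> (10.607,-15.849) [heading=135, move]
  ]
  -- iteration 2/2 --
  FD 1: (10.607,-15.849) -> (9.899,-15.142) [heading=135, move]
  LT 135: heading 135 -> 270
  FD 4: (9.899,-15.142) -> (9.899,-19.142) [heading=270, move]
  REPEAT 3 [
    -- iteration 1/3 --
    FD 18: (9.899,-19.142) -> (9.899,-37.142) [heading=270, move]
    RT 90: heading 270 -> 180
    FD 7: (9.899,-37.142) -> (2.899,-37.142) [heading=180, move]
    -- iteration 2/3 --
    FD 18: (2.899,-37.142) -> (-15.101,-37.142) [heading=180, move]
    RT 90: heading 180 -> 90
    FD 7: (-15.101,-37.142) -> (-15.101,-30.142) [heading=90, move]
    -- iteration 3/3 --
    FD 18: (-15.101,-30.142) -> (-15.101,-12.142) [heading=90, move]
    RT 90: heading 90 -> 0
    FD 7: (-15.101,-12.142) -> (-8.101,-12.142) [heading=0, move]
  ]
]
LT 135: heading 0 -> 135
FD 4: (-8.101,-12.142) -> (-10.929,-9.314) [heading=135, move]
Final: pos=(-10.929,-9.314), heading=135, 0 segment(s) drawn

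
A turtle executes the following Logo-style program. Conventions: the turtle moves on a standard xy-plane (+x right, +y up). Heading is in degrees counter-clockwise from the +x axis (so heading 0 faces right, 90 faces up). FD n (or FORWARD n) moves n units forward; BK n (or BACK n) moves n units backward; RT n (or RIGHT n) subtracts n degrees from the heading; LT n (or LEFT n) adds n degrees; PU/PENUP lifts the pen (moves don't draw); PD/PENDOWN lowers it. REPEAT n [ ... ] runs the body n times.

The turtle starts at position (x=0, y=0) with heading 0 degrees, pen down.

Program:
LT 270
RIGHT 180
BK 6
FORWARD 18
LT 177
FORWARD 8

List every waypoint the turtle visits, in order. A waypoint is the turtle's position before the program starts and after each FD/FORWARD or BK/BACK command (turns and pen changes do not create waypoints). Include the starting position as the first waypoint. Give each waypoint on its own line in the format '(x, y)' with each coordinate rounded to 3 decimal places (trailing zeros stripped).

Executing turtle program step by step:
Start: pos=(0,0), heading=0, pen down
LT 270: heading 0 -> 270
RT 180: heading 270 -> 90
BK 6: (0,0) -> (0,-6) [heading=90, draw]
FD 18: (0,-6) -> (0,12) [heading=90, draw]
LT 177: heading 90 -> 267
FD 8: (0,12) -> (-0.419,4.011) [heading=267, draw]
Final: pos=(-0.419,4.011), heading=267, 3 segment(s) drawn
Waypoints (4 total):
(0, 0)
(0, -6)
(0, 12)
(-0.419, 4.011)

Answer: (0, 0)
(0, -6)
(0, 12)
(-0.419, 4.011)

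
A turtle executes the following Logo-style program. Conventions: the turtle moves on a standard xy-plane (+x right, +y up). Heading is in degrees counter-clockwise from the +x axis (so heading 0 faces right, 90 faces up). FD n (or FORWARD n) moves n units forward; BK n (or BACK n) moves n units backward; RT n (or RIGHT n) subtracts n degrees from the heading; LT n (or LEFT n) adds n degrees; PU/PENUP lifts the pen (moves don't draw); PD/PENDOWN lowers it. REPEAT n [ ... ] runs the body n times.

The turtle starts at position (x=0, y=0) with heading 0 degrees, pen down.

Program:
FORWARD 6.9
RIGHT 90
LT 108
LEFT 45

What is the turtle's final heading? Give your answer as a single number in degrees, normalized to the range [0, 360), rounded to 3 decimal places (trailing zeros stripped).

Executing turtle program step by step:
Start: pos=(0,0), heading=0, pen down
FD 6.9: (0,0) -> (6.9,0) [heading=0, draw]
RT 90: heading 0 -> 270
LT 108: heading 270 -> 18
LT 45: heading 18 -> 63
Final: pos=(6.9,0), heading=63, 1 segment(s) drawn

Answer: 63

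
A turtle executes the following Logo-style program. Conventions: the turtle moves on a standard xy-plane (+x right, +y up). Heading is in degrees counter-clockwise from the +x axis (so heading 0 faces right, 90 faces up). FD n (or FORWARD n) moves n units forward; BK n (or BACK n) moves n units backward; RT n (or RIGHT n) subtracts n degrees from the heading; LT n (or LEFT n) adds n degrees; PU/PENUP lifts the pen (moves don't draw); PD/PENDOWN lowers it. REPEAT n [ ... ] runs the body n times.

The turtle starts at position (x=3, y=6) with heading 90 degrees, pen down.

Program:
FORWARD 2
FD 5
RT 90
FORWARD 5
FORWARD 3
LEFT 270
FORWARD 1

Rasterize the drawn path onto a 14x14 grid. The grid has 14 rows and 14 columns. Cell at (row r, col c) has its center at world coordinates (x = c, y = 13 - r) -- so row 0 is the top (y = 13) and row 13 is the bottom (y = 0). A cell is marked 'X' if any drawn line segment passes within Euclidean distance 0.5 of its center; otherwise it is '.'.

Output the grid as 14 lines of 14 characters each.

Segment 0: (3,6) -> (3,8)
Segment 1: (3,8) -> (3,13)
Segment 2: (3,13) -> (8,13)
Segment 3: (8,13) -> (11,13)
Segment 4: (11,13) -> (11,12)

Answer: ...XXXXXXXXX..
...X.......X..
...X..........
...X..........
...X..........
...X..........
...X..........
...X..........
..............
..............
..............
..............
..............
..............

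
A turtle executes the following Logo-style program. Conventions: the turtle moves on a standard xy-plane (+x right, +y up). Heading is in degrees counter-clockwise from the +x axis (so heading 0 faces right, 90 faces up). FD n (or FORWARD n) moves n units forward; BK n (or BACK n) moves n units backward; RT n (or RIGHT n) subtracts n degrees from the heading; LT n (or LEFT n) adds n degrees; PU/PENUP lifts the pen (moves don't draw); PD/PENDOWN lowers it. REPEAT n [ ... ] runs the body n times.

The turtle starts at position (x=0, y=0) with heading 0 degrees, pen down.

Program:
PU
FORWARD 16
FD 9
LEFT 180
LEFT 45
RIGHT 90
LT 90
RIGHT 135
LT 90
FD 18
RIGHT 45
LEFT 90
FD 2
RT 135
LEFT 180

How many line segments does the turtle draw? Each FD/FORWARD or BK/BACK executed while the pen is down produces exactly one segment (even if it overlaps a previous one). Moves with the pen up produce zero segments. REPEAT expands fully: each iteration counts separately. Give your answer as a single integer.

Answer: 0

Derivation:
Executing turtle program step by step:
Start: pos=(0,0), heading=0, pen down
PU: pen up
FD 16: (0,0) -> (16,0) [heading=0, move]
FD 9: (16,0) -> (25,0) [heading=0, move]
LT 180: heading 0 -> 180
LT 45: heading 180 -> 225
RT 90: heading 225 -> 135
LT 90: heading 135 -> 225
RT 135: heading 225 -> 90
LT 90: heading 90 -> 180
FD 18: (25,0) -> (7,0) [heading=180, move]
RT 45: heading 180 -> 135
LT 90: heading 135 -> 225
FD 2: (7,0) -> (5.586,-1.414) [heading=225, move]
RT 135: heading 225 -> 90
LT 180: heading 90 -> 270
Final: pos=(5.586,-1.414), heading=270, 0 segment(s) drawn
Segments drawn: 0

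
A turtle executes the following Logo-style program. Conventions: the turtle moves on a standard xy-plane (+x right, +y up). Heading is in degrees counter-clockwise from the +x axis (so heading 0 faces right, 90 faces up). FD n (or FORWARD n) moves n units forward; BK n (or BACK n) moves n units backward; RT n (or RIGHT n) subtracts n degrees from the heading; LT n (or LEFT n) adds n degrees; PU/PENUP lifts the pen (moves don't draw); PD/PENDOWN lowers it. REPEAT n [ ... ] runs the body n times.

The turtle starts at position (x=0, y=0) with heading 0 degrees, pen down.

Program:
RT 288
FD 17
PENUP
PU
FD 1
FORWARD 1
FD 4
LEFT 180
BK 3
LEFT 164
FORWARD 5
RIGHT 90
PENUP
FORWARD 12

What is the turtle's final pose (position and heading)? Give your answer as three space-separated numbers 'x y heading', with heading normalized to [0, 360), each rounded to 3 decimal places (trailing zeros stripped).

Executing turtle program step by step:
Start: pos=(0,0), heading=0, pen down
RT 288: heading 0 -> 72
FD 17: (0,0) -> (5.253,16.168) [heading=72, draw]
PU: pen up
PU: pen up
FD 1: (5.253,16.168) -> (5.562,17.119) [heading=72, move]
FD 1: (5.562,17.119) -> (5.871,18.07) [heading=72, move]
FD 4: (5.871,18.07) -> (7.107,21.874) [heading=72, move]
LT 180: heading 72 -> 252
BK 3: (7.107,21.874) -> (8.034,24.727) [heading=252, move]
LT 164: heading 252 -> 56
FD 5: (8.034,24.727) -> (10.83,28.873) [heading=56, move]
RT 90: heading 56 -> 326
PU: pen up
FD 12: (10.83,28.873) -> (20.779,22.162) [heading=326, move]
Final: pos=(20.779,22.162), heading=326, 1 segment(s) drawn

Answer: 20.779 22.162 326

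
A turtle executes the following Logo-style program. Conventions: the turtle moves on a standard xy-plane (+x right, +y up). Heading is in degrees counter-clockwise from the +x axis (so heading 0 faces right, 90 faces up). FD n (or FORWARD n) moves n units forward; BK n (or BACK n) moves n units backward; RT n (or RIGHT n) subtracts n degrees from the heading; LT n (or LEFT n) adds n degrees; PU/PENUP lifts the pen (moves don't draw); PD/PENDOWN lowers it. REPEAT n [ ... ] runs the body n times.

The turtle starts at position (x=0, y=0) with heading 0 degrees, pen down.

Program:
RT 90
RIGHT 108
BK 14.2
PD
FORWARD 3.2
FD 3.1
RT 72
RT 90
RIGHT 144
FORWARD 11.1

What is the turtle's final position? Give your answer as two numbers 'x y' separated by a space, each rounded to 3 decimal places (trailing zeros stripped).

Executing turtle program step by step:
Start: pos=(0,0), heading=0, pen down
RT 90: heading 0 -> 270
RT 108: heading 270 -> 162
BK 14.2: (0,0) -> (13.505,-4.388) [heading=162, draw]
PD: pen down
FD 3.2: (13.505,-4.388) -> (10.462,-3.399) [heading=162, draw]
FD 3.1: (10.462,-3.399) -> (7.513,-2.441) [heading=162, draw]
RT 72: heading 162 -> 90
RT 90: heading 90 -> 0
RT 144: heading 0 -> 216
FD 11.1: (7.513,-2.441) -> (-1.467,-8.966) [heading=216, draw]
Final: pos=(-1.467,-8.966), heading=216, 4 segment(s) drawn

Answer: -1.467 -8.966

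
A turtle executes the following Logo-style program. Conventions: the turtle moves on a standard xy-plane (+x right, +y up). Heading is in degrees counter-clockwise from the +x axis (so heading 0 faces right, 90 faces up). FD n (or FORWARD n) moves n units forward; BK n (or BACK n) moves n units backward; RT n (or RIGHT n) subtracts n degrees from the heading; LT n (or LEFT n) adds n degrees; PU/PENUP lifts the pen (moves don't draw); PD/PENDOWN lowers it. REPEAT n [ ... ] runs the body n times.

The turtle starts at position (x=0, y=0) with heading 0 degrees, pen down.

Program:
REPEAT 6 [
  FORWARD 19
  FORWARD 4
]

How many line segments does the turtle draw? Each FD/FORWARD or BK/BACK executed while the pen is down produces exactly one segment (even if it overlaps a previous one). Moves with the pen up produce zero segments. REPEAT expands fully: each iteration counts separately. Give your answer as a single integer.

Answer: 12

Derivation:
Executing turtle program step by step:
Start: pos=(0,0), heading=0, pen down
REPEAT 6 [
  -- iteration 1/6 --
  FD 19: (0,0) -> (19,0) [heading=0, draw]
  FD 4: (19,0) -> (23,0) [heading=0, draw]
  -- iteration 2/6 --
  FD 19: (23,0) -> (42,0) [heading=0, draw]
  FD 4: (42,0) -> (46,0) [heading=0, draw]
  -- iteration 3/6 --
  FD 19: (46,0) -> (65,0) [heading=0, draw]
  FD 4: (65,0) -> (69,0) [heading=0, draw]
  -- iteration 4/6 --
  FD 19: (69,0) -> (88,0) [heading=0, draw]
  FD 4: (88,0) -> (92,0) [heading=0, draw]
  -- iteration 5/6 --
  FD 19: (92,0) -> (111,0) [heading=0, draw]
  FD 4: (111,0) -> (115,0) [heading=0, draw]
  -- iteration 6/6 --
  FD 19: (115,0) -> (134,0) [heading=0, draw]
  FD 4: (134,0) -> (138,0) [heading=0, draw]
]
Final: pos=(138,0), heading=0, 12 segment(s) drawn
Segments drawn: 12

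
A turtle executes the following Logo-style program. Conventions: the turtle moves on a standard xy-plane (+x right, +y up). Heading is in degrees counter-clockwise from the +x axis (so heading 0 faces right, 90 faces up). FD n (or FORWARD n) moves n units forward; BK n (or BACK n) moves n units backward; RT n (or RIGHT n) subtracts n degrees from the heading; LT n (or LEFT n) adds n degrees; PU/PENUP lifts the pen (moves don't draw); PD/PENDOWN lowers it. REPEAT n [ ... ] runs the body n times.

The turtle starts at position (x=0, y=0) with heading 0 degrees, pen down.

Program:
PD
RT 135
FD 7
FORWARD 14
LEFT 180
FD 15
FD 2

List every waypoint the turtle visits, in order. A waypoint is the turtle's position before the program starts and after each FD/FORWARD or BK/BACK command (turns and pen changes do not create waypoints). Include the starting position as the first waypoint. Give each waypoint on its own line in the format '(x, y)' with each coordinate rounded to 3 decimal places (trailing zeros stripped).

Answer: (0, 0)
(-4.95, -4.95)
(-14.849, -14.849)
(-4.243, -4.243)
(-2.828, -2.828)

Derivation:
Executing turtle program step by step:
Start: pos=(0,0), heading=0, pen down
PD: pen down
RT 135: heading 0 -> 225
FD 7: (0,0) -> (-4.95,-4.95) [heading=225, draw]
FD 14: (-4.95,-4.95) -> (-14.849,-14.849) [heading=225, draw]
LT 180: heading 225 -> 45
FD 15: (-14.849,-14.849) -> (-4.243,-4.243) [heading=45, draw]
FD 2: (-4.243,-4.243) -> (-2.828,-2.828) [heading=45, draw]
Final: pos=(-2.828,-2.828), heading=45, 4 segment(s) drawn
Waypoints (5 total):
(0, 0)
(-4.95, -4.95)
(-14.849, -14.849)
(-4.243, -4.243)
(-2.828, -2.828)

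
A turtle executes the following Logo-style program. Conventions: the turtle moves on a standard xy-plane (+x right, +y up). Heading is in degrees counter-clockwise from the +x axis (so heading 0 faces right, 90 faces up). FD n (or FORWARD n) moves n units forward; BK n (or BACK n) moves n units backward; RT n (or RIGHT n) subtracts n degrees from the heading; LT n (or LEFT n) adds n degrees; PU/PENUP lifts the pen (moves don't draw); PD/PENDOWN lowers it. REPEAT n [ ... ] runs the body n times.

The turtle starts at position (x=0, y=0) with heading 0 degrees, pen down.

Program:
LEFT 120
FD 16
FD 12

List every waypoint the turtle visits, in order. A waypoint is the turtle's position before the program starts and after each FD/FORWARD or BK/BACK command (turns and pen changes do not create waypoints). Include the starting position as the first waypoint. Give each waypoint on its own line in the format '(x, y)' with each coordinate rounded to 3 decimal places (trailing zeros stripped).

Executing turtle program step by step:
Start: pos=(0,0), heading=0, pen down
LT 120: heading 0 -> 120
FD 16: (0,0) -> (-8,13.856) [heading=120, draw]
FD 12: (-8,13.856) -> (-14,24.249) [heading=120, draw]
Final: pos=(-14,24.249), heading=120, 2 segment(s) drawn
Waypoints (3 total):
(0, 0)
(-8, 13.856)
(-14, 24.249)

Answer: (0, 0)
(-8, 13.856)
(-14, 24.249)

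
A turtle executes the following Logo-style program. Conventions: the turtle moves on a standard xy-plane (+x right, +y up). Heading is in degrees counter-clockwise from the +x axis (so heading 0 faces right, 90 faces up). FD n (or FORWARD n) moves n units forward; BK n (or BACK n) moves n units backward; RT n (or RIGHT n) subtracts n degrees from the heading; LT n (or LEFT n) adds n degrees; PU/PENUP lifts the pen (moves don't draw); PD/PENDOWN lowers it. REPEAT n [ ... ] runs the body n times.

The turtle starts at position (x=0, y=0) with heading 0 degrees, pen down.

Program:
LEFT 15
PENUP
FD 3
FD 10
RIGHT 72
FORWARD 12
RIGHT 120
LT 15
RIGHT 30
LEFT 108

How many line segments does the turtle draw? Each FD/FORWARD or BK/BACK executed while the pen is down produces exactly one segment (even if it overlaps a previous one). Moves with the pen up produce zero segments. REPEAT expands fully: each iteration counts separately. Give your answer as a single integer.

Answer: 0

Derivation:
Executing turtle program step by step:
Start: pos=(0,0), heading=0, pen down
LT 15: heading 0 -> 15
PU: pen up
FD 3: (0,0) -> (2.898,0.776) [heading=15, move]
FD 10: (2.898,0.776) -> (12.557,3.365) [heading=15, move]
RT 72: heading 15 -> 303
FD 12: (12.557,3.365) -> (19.093,-6.699) [heading=303, move]
RT 120: heading 303 -> 183
LT 15: heading 183 -> 198
RT 30: heading 198 -> 168
LT 108: heading 168 -> 276
Final: pos=(19.093,-6.699), heading=276, 0 segment(s) drawn
Segments drawn: 0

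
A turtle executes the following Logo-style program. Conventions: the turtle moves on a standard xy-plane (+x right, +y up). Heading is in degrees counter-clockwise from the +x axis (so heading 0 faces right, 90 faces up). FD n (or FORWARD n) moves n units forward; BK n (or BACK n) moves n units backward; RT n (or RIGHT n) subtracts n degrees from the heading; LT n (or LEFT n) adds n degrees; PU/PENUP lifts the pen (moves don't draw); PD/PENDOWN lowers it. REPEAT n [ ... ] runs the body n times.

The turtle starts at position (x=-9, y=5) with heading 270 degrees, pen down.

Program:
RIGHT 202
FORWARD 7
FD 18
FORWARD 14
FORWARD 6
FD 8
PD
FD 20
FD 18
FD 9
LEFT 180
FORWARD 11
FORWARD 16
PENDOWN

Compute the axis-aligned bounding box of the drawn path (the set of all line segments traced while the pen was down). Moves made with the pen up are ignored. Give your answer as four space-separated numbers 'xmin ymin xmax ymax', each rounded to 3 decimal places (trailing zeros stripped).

Answer: -9 5 28.461 97.718

Derivation:
Executing turtle program step by step:
Start: pos=(-9,5), heading=270, pen down
RT 202: heading 270 -> 68
FD 7: (-9,5) -> (-6.378,11.49) [heading=68, draw]
FD 18: (-6.378,11.49) -> (0.365,28.18) [heading=68, draw]
FD 14: (0.365,28.18) -> (5.61,41.16) [heading=68, draw]
FD 6: (5.61,41.16) -> (7.857,46.723) [heading=68, draw]
FD 8: (7.857,46.723) -> (10.854,54.141) [heading=68, draw]
PD: pen down
FD 20: (10.854,54.141) -> (18.346,72.684) [heading=68, draw]
FD 18: (18.346,72.684) -> (25.089,89.374) [heading=68, draw]
FD 9: (25.089,89.374) -> (28.461,97.718) [heading=68, draw]
LT 180: heading 68 -> 248
FD 11: (28.461,97.718) -> (24.34,87.519) [heading=248, draw]
FD 16: (24.34,87.519) -> (18.346,72.684) [heading=248, draw]
PD: pen down
Final: pos=(18.346,72.684), heading=248, 10 segment(s) drawn

Segment endpoints: x in {-9, -6.378, 0.365, 5.61, 7.857, 10.854, 18.346, 18.346, 24.34, 25.089, 28.461}, y in {5, 11.49, 28.18, 41.16, 46.723, 54.141, 72.684, 72.684, 87.519, 89.374, 97.718}
xmin=-9, ymin=5, xmax=28.461, ymax=97.718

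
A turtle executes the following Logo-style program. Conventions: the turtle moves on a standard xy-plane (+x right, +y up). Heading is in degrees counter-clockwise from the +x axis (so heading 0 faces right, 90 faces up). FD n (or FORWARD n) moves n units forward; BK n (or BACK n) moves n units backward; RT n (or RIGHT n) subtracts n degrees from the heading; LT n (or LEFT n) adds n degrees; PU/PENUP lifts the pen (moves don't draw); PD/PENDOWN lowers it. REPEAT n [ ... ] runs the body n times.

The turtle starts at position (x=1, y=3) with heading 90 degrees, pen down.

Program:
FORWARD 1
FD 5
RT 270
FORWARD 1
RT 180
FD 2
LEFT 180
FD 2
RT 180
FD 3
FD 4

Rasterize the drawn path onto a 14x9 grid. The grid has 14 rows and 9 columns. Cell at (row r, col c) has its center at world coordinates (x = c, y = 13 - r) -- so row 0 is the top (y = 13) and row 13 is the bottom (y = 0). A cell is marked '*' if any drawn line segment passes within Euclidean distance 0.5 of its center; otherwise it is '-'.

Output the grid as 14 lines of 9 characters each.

Answer: ---------
---------
---------
---------
********-
-*-------
-*-------
-*-------
-*-------
-*-------
-*-------
---------
---------
---------

Derivation:
Segment 0: (1,3) -> (1,4)
Segment 1: (1,4) -> (1,9)
Segment 2: (1,9) -> (0,9)
Segment 3: (0,9) -> (2,9)
Segment 4: (2,9) -> (0,9)
Segment 5: (0,9) -> (3,9)
Segment 6: (3,9) -> (7,9)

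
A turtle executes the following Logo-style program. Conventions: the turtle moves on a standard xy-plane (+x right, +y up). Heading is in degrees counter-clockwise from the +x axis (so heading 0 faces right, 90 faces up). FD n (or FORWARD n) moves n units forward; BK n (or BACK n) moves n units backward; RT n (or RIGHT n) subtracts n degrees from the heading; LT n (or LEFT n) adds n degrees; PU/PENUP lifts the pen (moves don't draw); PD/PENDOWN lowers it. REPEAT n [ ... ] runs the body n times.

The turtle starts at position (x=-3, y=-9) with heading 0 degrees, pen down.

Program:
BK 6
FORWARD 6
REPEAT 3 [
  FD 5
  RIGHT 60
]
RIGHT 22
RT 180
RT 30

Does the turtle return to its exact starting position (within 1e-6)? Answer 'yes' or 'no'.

Executing turtle program step by step:
Start: pos=(-3,-9), heading=0, pen down
BK 6: (-3,-9) -> (-9,-9) [heading=0, draw]
FD 6: (-9,-9) -> (-3,-9) [heading=0, draw]
REPEAT 3 [
  -- iteration 1/3 --
  FD 5: (-3,-9) -> (2,-9) [heading=0, draw]
  RT 60: heading 0 -> 300
  -- iteration 2/3 --
  FD 5: (2,-9) -> (4.5,-13.33) [heading=300, draw]
  RT 60: heading 300 -> 240
  -- iteration 3/3 --
  FD 5: (4.5,-13.33) -> (2,-17.66) [heading=240, draw]
  RT 60: heading 240 -> 180
]
RT 22: heading 180 -> 158
RT 180: heading 158 -> 338
RT 30: heading 338 -> 308
Final: pos=(2,-17.66), heading=308, 5 segment(s) drawn

Start position: (-3, -9)
Final position: (2, -17.66)
Distance = 10; >= 1e-6 -> NOT closed

Answer: no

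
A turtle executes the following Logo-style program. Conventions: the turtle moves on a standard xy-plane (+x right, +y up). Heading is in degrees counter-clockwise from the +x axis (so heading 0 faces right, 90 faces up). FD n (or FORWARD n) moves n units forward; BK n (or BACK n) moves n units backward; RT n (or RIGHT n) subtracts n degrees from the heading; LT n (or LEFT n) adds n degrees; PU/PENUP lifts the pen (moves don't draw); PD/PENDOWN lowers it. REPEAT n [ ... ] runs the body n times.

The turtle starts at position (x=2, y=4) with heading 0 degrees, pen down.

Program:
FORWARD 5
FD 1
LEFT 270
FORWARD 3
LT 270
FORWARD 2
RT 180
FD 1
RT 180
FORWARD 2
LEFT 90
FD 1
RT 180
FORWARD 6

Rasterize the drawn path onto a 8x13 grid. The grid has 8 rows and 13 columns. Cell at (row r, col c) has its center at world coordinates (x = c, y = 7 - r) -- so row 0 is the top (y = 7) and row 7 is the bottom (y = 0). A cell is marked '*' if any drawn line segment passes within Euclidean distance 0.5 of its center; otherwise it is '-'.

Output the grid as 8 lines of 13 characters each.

Segment 0: (2,4) -> (7,4)
Segment 1: (7,4) -> (8,4)
Segment 2: (8,4) -> (8,1)
Segment 3: (8,1) -> (6,1)
Segment 4: (6,1) -> (7,1)
Segment 5: (7,1) -> (5,1)
Segment 6: (5,1) -> (5,0)
Segment 7: (5,0) -> (5,6)

Answer: -------------
-----*-------
-----*-------
--*******----
-----*--*----
-----*--*----
-----****----
-----*-------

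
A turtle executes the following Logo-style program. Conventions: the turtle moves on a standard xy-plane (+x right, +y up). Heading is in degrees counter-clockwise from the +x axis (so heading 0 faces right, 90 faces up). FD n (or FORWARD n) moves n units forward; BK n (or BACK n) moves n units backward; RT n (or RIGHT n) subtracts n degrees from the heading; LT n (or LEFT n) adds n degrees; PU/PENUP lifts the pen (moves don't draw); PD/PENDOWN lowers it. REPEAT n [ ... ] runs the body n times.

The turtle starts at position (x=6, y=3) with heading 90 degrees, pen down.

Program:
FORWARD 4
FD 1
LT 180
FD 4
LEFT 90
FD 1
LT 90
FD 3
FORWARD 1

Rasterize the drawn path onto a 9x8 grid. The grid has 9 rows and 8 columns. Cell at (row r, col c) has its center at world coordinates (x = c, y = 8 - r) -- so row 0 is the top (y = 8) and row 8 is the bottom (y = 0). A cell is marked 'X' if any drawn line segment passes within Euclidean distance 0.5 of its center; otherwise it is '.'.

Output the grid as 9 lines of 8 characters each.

Answer: ......XX
......XX
......XX
......XX
......XX
......X.
........
........
........

Derivation:
Segment 0: (6,3) -> (6,7)
Segment 1: (6,7) -> (6,8)
Segment 2: (6,8) -> (6,4)
Segment 3: (6,4) -> (7,4)
Segment 4: (7,4) -> (7,7)
Segment 5: (7,7) -> (7,8)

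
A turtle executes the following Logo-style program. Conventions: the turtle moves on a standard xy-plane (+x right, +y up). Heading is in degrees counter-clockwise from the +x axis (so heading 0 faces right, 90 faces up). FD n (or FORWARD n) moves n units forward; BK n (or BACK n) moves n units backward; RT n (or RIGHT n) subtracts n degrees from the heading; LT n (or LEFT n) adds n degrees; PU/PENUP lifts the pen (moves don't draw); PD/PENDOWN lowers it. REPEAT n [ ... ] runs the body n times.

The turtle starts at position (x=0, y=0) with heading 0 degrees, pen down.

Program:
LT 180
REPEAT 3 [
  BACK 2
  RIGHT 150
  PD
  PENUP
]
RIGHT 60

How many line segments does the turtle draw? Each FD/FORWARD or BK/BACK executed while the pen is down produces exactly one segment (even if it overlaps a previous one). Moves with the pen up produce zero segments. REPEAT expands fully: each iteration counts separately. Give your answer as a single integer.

Answer: 1

Derivation:
Executing turtle program step by step:
Start: pos=(0,0), heading=0, pen down
LT 180: heading 0 -> 180
REPEAT 3 [
  -- iteration 1/3 --
  BK 2: (0,0) -> (2,0) [heading=180, draw]
  RT 150: heading 180 -> 30
  PD: pen down
  PU: pen up
  -- iteration 2/3 --
  BK 2: (2,0) -> (0.268,-1) [heading=30, move]
  RT 150: heading 30 -> 240
  PD: pen down
  PU: pen up
  -- iteration 3/3 --
  BK 2: (0.268,-1) -> (1.268,0.732) [heading=240, move]
  RT 150: heading 240 -> 90
  PD: pen down
  PU: pen up
]
RT 60: heading 90 -> 30
Final: pos=(1.268,0.732), heading=30, 1 segment(s) drawn
Segments drawn: 1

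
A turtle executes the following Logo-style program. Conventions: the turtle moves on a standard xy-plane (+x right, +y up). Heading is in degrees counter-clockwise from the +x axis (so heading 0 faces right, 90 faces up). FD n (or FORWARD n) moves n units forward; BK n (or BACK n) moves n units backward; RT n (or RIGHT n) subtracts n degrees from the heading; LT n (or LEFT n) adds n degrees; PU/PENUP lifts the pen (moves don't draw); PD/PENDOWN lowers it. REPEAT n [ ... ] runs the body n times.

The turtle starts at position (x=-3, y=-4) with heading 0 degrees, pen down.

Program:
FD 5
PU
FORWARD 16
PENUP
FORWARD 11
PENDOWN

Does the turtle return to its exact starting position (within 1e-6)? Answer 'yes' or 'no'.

Answer: no

Derivation:
Executing turtle program step by step:
Start: pos=(-3,-4), heading=0, pen down
FD 5: (-3,-4) -> (2,-4) [heading=0, draw]
PU: pen up
FD 16: (2,-4) -> (18,-4) [heading=0, move]
PU: pen up
FD 11: (18,-4) -> (29,-4) [heading=0, move]
PD: pen down
Final: pos=(29,-4), heading=0, 1 segment(s) drawn

Start position: (-3, -4)
Final position: (29, -4)
Distance = 32; >= 1e-6 -> NOT closed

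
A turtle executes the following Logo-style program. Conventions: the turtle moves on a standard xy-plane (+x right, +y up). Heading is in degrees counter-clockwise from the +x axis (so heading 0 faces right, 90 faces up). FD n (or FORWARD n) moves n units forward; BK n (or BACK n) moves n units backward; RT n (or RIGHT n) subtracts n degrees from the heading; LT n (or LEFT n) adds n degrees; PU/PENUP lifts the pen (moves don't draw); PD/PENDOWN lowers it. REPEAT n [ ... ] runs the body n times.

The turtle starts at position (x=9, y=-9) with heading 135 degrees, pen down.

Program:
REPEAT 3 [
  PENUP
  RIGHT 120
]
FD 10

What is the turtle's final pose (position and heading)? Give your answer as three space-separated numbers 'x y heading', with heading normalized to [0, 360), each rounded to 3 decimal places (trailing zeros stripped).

Answer: 1.929 -1.929 135

Derivation:
Executing turtle program step by step:
Start: pos=(9,-9), heading=135, pen down
REPEAT 3 [
  -- iteration 1/3 --
  PU: pen up
  RT 120: heading 135 -> 15
  -- iteration 2/3 --
  PU: pen up
  RT 120: heading 15 -> 255
  -- iteration 3/3 --
  PU: pen up
  RT 120: heading 255 -> 135
]
FD 10: (9,-9) -> (1.929,-1.929) [heading=135, move]
Final: pos=(1.929,-1.929), heading=135, 0 segment(s) drawn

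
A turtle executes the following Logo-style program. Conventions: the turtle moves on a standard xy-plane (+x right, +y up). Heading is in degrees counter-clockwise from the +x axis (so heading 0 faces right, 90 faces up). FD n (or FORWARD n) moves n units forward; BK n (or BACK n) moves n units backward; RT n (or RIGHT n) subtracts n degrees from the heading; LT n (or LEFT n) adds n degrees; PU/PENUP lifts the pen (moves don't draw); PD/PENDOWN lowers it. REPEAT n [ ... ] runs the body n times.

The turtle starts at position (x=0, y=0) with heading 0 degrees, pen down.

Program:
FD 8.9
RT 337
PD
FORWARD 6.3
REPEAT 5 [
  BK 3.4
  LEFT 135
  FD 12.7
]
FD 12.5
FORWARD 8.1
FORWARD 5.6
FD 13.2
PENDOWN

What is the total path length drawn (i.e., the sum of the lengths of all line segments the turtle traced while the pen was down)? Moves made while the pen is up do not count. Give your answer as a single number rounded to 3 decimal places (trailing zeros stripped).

Answer: 135.1

Derivation:
Executing turtle program step by step:
Start: pos=(0,0), heading=0, pen down
FD 8.9: (0,0) -> (8.9,0) [heading=0, draw]
RT 337: heading 0 -> 23
PD: pen down
FD 6.3: (8.9,0) -> (14.699,2.462) [heading=23, draw]
REPEAT 5 [
  -- iteration 1/5 --
  BK 3.4: (14.699,2.462) -> (11.569,1.133) [heading=23, draw]
  LT 135: heading 23 -> 158
  FD 12.7: (11.569,1.133) -> (-0.206,5.891) [heading=158, draw]
  -- iteration 2/5 --
  BK 3.4: (-0.206,5.891) -> (2.947,4.617) [heading=158, draw]
  LT 135: heading 158 -> 293
  FD 12.7: (2.947,4.617) -> (7.909,-7.073) [heading=293, draw]
  -- iteration 3/5 --
  BK 3.4: (7.909,-7.073) -> (6.58,-3.944) [heading=293, draw]
  LT 135: heading 293 -> 68
  FD 12.7: (6.58,-3.944) -> (11.338,7.832) [heading=68, draw]
  -- iteration 4/5 --
  BK 3.4: (11.338,7.832) -> (10.064,4.679) [heading=68, draw]
  LT 135: heading 68 -> 203
  FD 12.7: (10.064,4.679) -> (-1.626,-0.283) [heading=203, draw]
  -- iteration 5/5 --
  BK 3.4: (-1.626,-0.283) -> (1.504,1.045) [heading=203, draw]
  LT 135: heading 203 -> 338
  FD 12.7: (1.504,1.045) -> (13.279,-3.712) [heading=338, draw]
]
FD 12.5: (13.279,-3.712) -> (24.869,-8.395) [heading=338, draw]
FD 8.1: (24.869,-8.395) -> (32.379,-11.429) [heading=338, draw]
FD 5.6: (32.379,-11.429) -> (37.571,-13.527) [heading=338, draw]
FD 13.2: (37.571,-13.527) -> (49.81,-18.472) [heading=338, draw]
PD: pen down
Final: pos=(49.81,-18.472), heading=338, 16 segment(s) drawn

Segment lengths:
  seg 1: (0,0) -> (8.9,0), length = 8.9
  seg 2: (8.9,0) -> (14.699,2.462), length = 6.3
  seg 3: (14.699,2.462) -> (11.569,1.133), length = 3.4
  seg 4: (11.569,1.133) -> (-0.206,5.891), length = 12.7
  seg 5: (-0.206,5.891) -> (2.947,4.617), length = 3.4
  seg 6: (2.947,4.617) -> (7.909,-7.073), length = 12.7
  seg 7: (7.909,-7.073) -> (6.58,-3.944), length = 3.4
  seg 8: (6.58,-3.944) -> (11.338,7.832), length = 12.7
  seg 9: (11.338,7.832) -> (10.064,4.679), length = 3.4
  seg 10: (10.064,4.679) -> (-1.626,-0.283), length = 12.7
  seg 11: (-1.626,-0.283) -> (1.504,1.045), length = 3.4
  seg 12: (1.504,1.045) -> (13.279,-3.712), length = 12.7
  seg 13: (13.279,-3.712) -> (24.869,-8.395), length = 12.5
  seg 14: (24.869,-8.395) -> (32.379,-11.429), length = 8.1
  seg 15: (32.379,-11.429) -> (37.571,-13.527), length = 5.6
  seg 16: (37.571,-13.527) -> (49.81,-18.472), length = 13.2
Total = 135.1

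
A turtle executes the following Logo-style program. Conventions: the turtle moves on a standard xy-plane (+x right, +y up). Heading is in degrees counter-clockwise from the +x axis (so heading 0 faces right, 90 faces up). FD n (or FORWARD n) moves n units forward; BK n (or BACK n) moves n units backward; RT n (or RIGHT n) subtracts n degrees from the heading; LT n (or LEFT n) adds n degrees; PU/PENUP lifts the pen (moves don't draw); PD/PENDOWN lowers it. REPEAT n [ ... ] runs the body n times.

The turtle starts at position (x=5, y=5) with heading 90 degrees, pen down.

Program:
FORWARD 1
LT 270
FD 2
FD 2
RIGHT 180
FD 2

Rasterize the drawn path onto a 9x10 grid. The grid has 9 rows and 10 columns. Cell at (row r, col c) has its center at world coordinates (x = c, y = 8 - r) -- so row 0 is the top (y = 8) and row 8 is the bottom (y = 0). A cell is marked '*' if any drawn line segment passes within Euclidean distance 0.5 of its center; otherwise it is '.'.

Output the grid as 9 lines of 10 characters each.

Segment 0: (5,5) -> (5,6)
Segment 1: (5,6) -> (7,6)
Segment 2: (7,6) -> (9,6)
Segment 3: (9,6) -> (7,6)

Answer: ..........
..........
.....*****
.....*....
..........
..........
..........
..........
..........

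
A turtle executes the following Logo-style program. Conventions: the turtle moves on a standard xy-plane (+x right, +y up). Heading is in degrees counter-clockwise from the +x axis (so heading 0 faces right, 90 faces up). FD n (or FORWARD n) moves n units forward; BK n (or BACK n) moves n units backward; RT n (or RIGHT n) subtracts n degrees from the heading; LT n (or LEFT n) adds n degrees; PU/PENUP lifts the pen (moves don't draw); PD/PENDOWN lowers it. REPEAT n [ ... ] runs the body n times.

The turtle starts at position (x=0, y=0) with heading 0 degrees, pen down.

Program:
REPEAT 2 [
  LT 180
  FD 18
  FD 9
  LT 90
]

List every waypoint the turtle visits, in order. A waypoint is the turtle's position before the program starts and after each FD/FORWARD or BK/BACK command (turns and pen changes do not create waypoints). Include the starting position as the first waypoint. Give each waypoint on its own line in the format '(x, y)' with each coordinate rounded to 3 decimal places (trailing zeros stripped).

Executing turtle program step by step:
Start: pos=(0,0), heading=0, pen down
REPEAT 2 [
  -- iteration 1/2 --
  LT 180: heading 0 -> 180
  FD 18: (0,0) -> (-18,0) [heading=180, draw]
  FD 9: (-18,0) -> (-27,0) [heading=180, draw]
  LT 90: heading 180 -> 270
  -- iteration 2/2 --
  LT 180: heading 270 -> 90
  FD 18: (-27,0) -> (-27,18) [heading=90, draw]
  FD 9: (-27,18) -> (-27,27) [heading=90, draw]
  LT 90: heading 90 -> 180
]
Final: pos=(-27,27), heading=180, 4 segment(s) drawn
Waypoints (5 total):
(0, 0)
(-18, 0)
(-27, 0)
(-27, 18)
(-27, 27)

Answer: (0, 0)
(-18, 0)
(-27, 0)
(-27, 18)
(-27, 27)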